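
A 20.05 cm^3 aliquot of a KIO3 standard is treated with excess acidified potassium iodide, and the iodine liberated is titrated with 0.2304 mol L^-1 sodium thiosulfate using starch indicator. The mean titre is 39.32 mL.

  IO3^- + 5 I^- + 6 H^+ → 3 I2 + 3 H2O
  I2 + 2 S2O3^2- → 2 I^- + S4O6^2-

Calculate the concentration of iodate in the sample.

0.07531 mol/L

n(S2O3^2-) = 0.03932 × 0.2304 = 9.059 × 10^-3 mol
n(I2) = n(S2O3^2-)/2 = 4.530 × 10^-3 mol
From the 1:3 ratio, n(IO3^-) in the aliquot = 1/3 × 4.530 × 10^-3 = 1.510 × 10^-3 mol
[IO3^-] = 1.510 × 10^-3 / 0.02005 = 0.07531 mol/L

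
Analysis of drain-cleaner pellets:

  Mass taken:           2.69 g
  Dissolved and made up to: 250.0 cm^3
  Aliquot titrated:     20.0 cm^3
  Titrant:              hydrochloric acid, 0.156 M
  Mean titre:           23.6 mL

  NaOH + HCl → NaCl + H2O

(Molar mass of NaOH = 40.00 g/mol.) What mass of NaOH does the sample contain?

1.84 g

n(HCl) per titration = 0.0236 × 0.156 = 3.68 × 10^-3 mol
n(NaOH) in each aliquot = 3.68 × 10^-3 mol (1:1 ratio)
n(NaOH) in the whole flask = 3.68 × 10^-3 × 250.0/20.0 = 0.0460 mol
mass of NaOH = 0.0460 × 40.00 = 1.84 g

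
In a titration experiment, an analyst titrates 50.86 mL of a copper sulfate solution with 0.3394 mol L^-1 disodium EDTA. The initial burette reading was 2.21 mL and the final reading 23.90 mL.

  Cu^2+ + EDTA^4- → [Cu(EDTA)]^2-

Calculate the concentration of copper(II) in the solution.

0.1447 mol/L

n(EDTA) = 0.02169 L × 0.3394 mol/L = 7.362 × 10^-3 mol
n(Cu2+) = 7.362 × 10^-3 mol (1:1 mole ratio)
[Cu2+] = 7.362 × 10^-3 mol / 0.05086 L = 0.1447 mol/L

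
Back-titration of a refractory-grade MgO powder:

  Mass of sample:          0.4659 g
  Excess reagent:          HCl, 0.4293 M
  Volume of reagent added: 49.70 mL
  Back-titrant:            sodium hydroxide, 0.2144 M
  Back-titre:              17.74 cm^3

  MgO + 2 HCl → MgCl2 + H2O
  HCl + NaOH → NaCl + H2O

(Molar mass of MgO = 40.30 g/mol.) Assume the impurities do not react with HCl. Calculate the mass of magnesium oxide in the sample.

0.3533 g

n(HCl) added = 0.04970 × 0.4293 = 0.02134 mol
n(NaOH) used in back-titration = 0.01774 × 0.2144 = 3.803 × 10^-3 mol
n(HCl) left over = 3.803 × 10^-3 mol (1:1 ratio)
n(HCl) consumed by analyte = 0.02134 − 3.803 × 10^-3 = 0.01753 mol
From the 1:2 ratio, n(MgO) = 1/2 × 0.01753 = 8.766 × 10^-3 mol
mass of MgO = 8.766 × 10^-3 × 40.30 = 0.3533 g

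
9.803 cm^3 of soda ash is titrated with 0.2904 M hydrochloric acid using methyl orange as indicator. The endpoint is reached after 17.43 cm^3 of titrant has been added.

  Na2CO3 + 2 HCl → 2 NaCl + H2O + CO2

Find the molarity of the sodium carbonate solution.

n(HCl) = 0.01743 L × 0.2904 mol/L = 5.062 × 10^-3 mol
From the 1:2 mole ratio, n(Na2CO3) = 1/2 × 5.062 × 10^-3 = 2.531 × 10^-3 mol
[Na2CO3] = 2.531 × 10^-3 mol / 0.009803 L = 0.2582 mol/L

0.2582 M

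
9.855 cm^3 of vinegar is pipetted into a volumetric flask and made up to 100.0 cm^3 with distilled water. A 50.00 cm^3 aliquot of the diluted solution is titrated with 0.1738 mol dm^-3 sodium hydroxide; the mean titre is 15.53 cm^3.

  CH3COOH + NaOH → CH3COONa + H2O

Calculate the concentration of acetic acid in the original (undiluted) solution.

n(NaOH) = 0.01553 × 0.1738 = 2.699 × 10^-3 mol
n(CH3COOH) in the aliquot = 2.699 × 10^-3 mol (1:1 ratio)
[CH3COOH]_dilute = 2.699 × 10^-3 / 0.05000 = 0.05398 mol/L
Dilution factor = 100.0 / 9.855 = 10.15
[CH3COOH]_stock = 0.05398 × 10.15 = 0.5478 mol/L

0.5478 mol/L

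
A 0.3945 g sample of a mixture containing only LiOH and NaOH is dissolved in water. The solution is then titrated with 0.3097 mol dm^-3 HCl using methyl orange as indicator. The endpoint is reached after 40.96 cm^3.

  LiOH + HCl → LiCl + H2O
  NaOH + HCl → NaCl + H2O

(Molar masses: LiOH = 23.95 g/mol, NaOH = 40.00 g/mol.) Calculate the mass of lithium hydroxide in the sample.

0.1685 g

n(HCl) = 0.04096 × 0.3097 = 0.01269 mol
Let x = n(LiOH), y = n(NaOH).
Titrant: 1x + 1y = 0.01269;  mass: 23.95x + 40.00y = 0.3945
Solving, x = 7.035 × 10^-3 mol, y = 5.650 × 10^-3 mol
mass of LiOH = 7.035 × 10^-3 × 23.95 = 0.1685 g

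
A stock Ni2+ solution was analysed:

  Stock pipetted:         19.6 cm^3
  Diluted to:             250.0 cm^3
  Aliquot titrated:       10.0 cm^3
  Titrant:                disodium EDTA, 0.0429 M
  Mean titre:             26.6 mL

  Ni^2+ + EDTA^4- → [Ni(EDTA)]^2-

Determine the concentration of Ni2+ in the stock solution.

1.46 M

n(EDTA) = 0.0266 × 0.0429 = 1.14 × 10^-3 mol
n(Ni2+) in the aliquot = 1.14 × 10^-3 mol (1:1 ratio)
[Ni2+]_dilute = 1.14 × 10^-3 / 0.0100 = 0.114 mol/L
Dilution factor = 250.0 / 19.6 = 12.76
[Ni2+]_stock = 0.114 × 12.76 = 1.46 mol/L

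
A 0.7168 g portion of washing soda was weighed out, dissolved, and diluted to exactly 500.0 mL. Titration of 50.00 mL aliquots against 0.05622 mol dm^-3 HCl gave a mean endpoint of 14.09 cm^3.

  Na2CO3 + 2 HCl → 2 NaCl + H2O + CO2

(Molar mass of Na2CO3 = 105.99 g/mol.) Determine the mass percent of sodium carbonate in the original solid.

58.57 %

n(HCl) per titration = 0.01409 × 0.05622 = 7.921 × 10^-4 mol
From the 1:2 ratio, n(Na2CO3) in each aliquot = 1/2 × 7.921 × 10^-4 = 3.961 × 10^-4 mol
n(Na2CO3) in the whole flask = 3.961 × 10^-4 × 500.0/50.00 = 3.961 × 10^-3 mol
mass of Na2CO3 = 3.961 × 10^-3 × 105.99 = 0.4198 g
% Na2CO3 = 0.4198 / 0.7168 × 100 = 58.57 %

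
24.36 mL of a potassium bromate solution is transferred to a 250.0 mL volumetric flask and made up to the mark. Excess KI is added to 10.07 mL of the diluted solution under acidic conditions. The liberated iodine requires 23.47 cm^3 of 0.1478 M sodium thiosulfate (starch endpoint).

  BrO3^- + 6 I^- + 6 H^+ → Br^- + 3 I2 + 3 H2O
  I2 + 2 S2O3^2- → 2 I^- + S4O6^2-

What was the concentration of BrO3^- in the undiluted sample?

0.5892 M

n(S2O3^2-) = 0.02347 × 0.1478 = 3.469 × 10^-3 mol
n(I2) = n(S2O3^2-)/2 = 1.734 × 10^-3 mol
From the 1:3 ratio, n(BrO3^-) in the aliquot = 1/3 × 1.734 × 10^-3 = 5.781 × 10^-4 mol
[BrO3^-]_dilute = 5.781 × 10^-4 / 0.01007 = 0.05741 mol/L
[BrO3^-]_original = 0.05741 × 250.0/24.36 = 0.5892 mol/L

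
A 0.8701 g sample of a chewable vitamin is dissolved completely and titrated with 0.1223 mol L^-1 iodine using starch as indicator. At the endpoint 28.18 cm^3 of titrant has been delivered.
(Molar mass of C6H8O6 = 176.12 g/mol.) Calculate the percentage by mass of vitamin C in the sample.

69.76 %

C6H8O6 + I2 → C6H6O6 + 2 HI
n(I2) = 0.02818 L × 0.1223 mol/L = 3.446 × 10^-3 mol
n(C6H8O6) = 3.446 × 10^-3 mol (1:1 ratio)
mass of C6H8O6 = 3.446 × 10^-3 × 176.12 g/mol = 0.6070 g
% C6H8O6 = 0.6070 / 0.8701 × 100 = 69.76 %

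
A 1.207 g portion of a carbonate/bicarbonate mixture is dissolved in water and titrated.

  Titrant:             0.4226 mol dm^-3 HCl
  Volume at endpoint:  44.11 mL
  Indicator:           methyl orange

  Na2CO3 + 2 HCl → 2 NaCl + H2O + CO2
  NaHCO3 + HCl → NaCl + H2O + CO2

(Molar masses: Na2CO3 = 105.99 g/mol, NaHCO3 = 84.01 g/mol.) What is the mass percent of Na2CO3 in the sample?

50.82 %

n(HCl) = 0.04411 × 0.4226 = 0.01864 mol
Let x = n(Na2CO3), y = n(NaHCO3).
Titrant: 2x + 1y = 0.01864;  mass: 105.99x + 84.01y = 1.207
Solving, x = 5.788 × 10^-3 mol, y = 7.065 × 10^-3 mol
mass of Na2CO3 = 5.788 × 10^-3 × 105.99 = 0.6135 g
% Na2CO3 = 0.6135 / 1.207 × 100 = 50.82 %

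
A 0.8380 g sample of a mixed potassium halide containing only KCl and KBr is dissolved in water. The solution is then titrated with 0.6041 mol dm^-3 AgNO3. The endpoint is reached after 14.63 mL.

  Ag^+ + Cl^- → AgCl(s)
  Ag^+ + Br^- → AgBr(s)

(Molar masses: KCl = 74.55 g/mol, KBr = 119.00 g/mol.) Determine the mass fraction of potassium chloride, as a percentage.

42.77 %

n(AgNO3) = 0.01463 × 0.6041 = 8.838 × 10^-3 mol
Let x = n(KCl), y = n(KBr).
Titrant: 1x + 1y = 8.838 × 10^-3;  mass: 74.55x + 119.00y = 0.8380
Solving, x = 4.808 × 10^-3 mol, y = 4.030 × 10^-3 mol
mass of KCl = 4.808 × 10^-3 × 74.55 = 0.3584 g
% KCl = 0.3584 / 0.8380 × 100 = 42.77 %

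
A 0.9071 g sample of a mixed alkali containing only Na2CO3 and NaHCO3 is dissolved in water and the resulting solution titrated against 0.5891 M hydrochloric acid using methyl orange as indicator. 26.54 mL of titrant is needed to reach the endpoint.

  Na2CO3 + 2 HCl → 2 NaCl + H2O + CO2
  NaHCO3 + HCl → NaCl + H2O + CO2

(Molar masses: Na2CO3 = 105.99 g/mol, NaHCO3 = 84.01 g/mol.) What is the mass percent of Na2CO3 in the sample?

76.55 %

n(HCl) = 0.02654 × 0.5891 = 0.01563 mol
Let x = n(Na2CO3), y = n(NaHCO3).
Titrant: 2x + 1y = 0.01563;  mass: 105.99x + 84.01y = 0.9071
Solving, x = 6.551 × 10^-3 mol, y = 2.532 × 10^-3 mol
mass of Na2CO3 = 6.551 × 10^-3 × 105.99 = 0.6944 g
% Na2CO3 = 0.6944 / 0.9071 × 100 = 76.55 %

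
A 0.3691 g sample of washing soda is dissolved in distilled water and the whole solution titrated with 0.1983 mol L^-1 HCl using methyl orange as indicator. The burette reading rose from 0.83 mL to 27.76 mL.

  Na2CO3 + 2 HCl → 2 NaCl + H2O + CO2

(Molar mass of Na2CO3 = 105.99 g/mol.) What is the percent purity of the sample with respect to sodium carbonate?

n(HCl) = 0.02693 L × 0.1983 mol/L = 5.340 × 10^-3 mol
From the 1:2 ratio, n(Na2CO3) = 1/2 × 5.340 × 10^-3 = 2.670 × 10^-3 mol
mass of Na2CO3 = 2.670 × 10^-3 × 105.99 g/mol = 0.2830 g
% Na2CO3 = 0.2830 / 0.3691 × 100 = 76.67 %

76.67 %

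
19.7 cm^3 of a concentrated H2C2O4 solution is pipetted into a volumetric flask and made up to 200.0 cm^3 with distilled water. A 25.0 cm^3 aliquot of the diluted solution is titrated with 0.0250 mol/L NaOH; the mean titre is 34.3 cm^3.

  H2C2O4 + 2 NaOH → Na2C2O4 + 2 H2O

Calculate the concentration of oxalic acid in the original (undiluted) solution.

0.174 mol/L

n(NaOH) = 0.0343 × 0.0250 = 8.57 × 10^-4 mol
From the 1:2 ratio, n(H2C2O4) in the aliquot = 1/2 × 8.57 × 10^-4 = 4.29 × 10^-4 mol
[H2C2O4]_dilute = 4.29 × 10^-4 / 0.0250 = 0.0171 mol/L
Dilution factor = 200.0 / 19.7 = 10.15
[H2C2O4]_stock = 0.0171 × 10.15 = 0.174 mol/L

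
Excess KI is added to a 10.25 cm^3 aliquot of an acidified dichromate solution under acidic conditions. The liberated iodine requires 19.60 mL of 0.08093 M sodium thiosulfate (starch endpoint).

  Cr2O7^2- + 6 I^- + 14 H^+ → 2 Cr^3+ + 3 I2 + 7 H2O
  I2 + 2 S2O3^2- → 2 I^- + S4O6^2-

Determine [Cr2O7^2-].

0.02579 M

n(S2O3^2-) = 0.01960 × 0.08093 = 1.586 × 10^-3 mol
n(I2) = n(S2O3^2-)/2 = 7.931 × 10^-4 mol
From the 1:3 ratio, n(Cr2O7^2-) in the aliquot = 1/3 × 7.931 × 10^-4 = 2.644 × 10^-4 mol
[Cr2O7^2-] = 2.644 × 10^-4 / 0.01025 = 0.02579 mol/L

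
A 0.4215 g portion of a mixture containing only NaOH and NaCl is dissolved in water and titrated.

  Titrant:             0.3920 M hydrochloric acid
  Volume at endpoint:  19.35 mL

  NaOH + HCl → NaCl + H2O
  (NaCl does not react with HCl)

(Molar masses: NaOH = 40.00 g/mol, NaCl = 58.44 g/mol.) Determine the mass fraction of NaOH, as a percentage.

n(HCl) = 0.01935 × 0.3920 = 7.585 × 10^-3 mol
Let x = n(NaOH), y = n(NaCl).
Titrant: 1x = 7.585 × 10^-3;  mass: 40.00x + 58.44y = 0.4215
Solving, x = 7.585 × 10^-3 mol, y = 2.021 × 10^-3 mol
mass of NaOH = 7.585 × 10^-3 × 40.00 = 0.3034 g
% NaOH = 0.3034 / 0.4215 × 100 = 71.98 %

71.98 %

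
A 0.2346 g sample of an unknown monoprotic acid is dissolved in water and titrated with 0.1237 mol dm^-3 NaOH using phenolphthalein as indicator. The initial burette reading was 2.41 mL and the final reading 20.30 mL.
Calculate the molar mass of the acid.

106.0 g/mol

n(NaOH) = 0.01789 L × 0.1237 mol/L = 2.213 × 10^-3 mol
n(HA) = 2.213 × 10^-3 mol (1:1 ratio)
M = m / n = 0.2346 g / 2.213 × 10^-3 mol = 106.0 g/mol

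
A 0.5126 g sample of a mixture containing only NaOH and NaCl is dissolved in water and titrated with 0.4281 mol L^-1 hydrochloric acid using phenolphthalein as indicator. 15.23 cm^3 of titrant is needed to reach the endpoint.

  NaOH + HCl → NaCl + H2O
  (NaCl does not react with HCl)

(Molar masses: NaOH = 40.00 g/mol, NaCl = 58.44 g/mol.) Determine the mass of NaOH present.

0.2608 g

n(HCl) = 0.01523 × 0.4281 = 6.520 × 10^-3 mol
Let x = n(NaOH), y = n(NaCl).
Titrant: 1x = 6.520 × 10^-3;  mass: 40.00x + 58.44y = 0.5126
Solving, x = 6.520 × 10^-3 mol, y = 4.309 × 10^-3 mol
mass of NaOH = 6.520 × 10^-3 × 40.00 = 0.2608 g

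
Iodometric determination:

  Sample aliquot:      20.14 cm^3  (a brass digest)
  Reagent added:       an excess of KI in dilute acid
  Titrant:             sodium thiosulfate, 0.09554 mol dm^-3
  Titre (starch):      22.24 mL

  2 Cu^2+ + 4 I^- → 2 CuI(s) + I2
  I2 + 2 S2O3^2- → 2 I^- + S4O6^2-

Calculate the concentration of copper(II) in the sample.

n(S2O3^2-) = 0.02224 × 0.09554 = 2.125 × 10^-3 mol
n(I2) = n(S2O3^2-)/2 = 1.062 × 10^-3 mol
From the 2:1 ratio, n(Cu2+) in the aliquot = 2/1 × 1.062 × 10^-3 = 2.125 × 10^-3 mol
[Cu2+] = 2.125 × 10^-3 / 0.02014 = 0.1055 mol/L

0.1055 mol/L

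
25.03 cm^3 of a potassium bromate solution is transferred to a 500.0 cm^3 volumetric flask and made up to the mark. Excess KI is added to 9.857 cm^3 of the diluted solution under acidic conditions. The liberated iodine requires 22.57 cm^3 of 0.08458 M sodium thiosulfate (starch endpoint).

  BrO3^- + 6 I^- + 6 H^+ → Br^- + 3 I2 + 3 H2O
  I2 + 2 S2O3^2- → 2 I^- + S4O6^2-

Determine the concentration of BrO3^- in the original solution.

0.6448 M

n(S2O3^2-) = 0.02257 × 0.08458 = 1.909 × 10^-3 mol
n(I2) = n(S2O3^2-)/2 = 9.545 × 10^-4 mol
From the 1:3 ratio, n(BrO3^-) in the aliquot = 1/3 × 9.545 × 10^-4 = 3.182 × 10^-4 mol
[BrO3^-]_dilute = 3.182 × 10^-4 / 0.009857 = 0.03228 mol/L
[BrO3^-]_original = 0.03228 × 500.0/25.03 = 0.6448 mol/L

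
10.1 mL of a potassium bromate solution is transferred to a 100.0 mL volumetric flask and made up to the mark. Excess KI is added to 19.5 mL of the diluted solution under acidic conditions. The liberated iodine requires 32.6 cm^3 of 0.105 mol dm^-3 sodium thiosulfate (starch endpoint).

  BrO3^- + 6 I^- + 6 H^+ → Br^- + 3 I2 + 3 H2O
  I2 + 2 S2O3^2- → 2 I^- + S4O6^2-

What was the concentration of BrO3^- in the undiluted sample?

n(S2O3^2-) = 0.0326 × 0.105 = 3.42 × 10^-3 mol
n(I2) = n(S2O3^2-)/2 = 1.71 × 10^-3 mol
From the 1:3 ratio, n(BrO3^-) in the aliquot = 1/3 × 1.71 × 10^-3 = 5.70 × 10^-4 mol
[BrO3^-]_dilute = 5.70 × 10^-4 / 0.0195 = 0.0293 mol/L
[BrO3^-]_original = 0.0293 × 100.0/10.1 = 0.290 mol/L

0.290 mol/L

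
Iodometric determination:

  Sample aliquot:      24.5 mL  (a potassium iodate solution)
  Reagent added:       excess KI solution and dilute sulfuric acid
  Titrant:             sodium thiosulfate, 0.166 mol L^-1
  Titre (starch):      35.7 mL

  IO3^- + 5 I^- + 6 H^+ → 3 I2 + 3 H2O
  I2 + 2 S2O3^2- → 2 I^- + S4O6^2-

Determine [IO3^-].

n(S2O3^2-) = 0.0357 × 0.166 = 5.93 × 10^-3 mol
n(I2) = n(S2O3^2-)/2 = 2.96 × 10^-3 mol
From the 1:3 ratio, n(IO3^-) in the aliquot = 1/3 × 2.96 × 10^-3 = 9.88 × 10^-4 mol
[IO3^-] = 9.88 × 10^-4 / 0.0245 = 0.0403 mol/L

0.0403 mol/L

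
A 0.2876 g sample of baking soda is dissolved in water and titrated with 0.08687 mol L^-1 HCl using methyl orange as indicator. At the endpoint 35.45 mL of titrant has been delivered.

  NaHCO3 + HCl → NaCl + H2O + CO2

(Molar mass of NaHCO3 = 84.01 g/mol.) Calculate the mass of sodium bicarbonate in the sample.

n(HCl) = 0.03545 L × 0.08687 mol/L = 3.080 × 10^-3 mol
n(NaHCO3) = 3.080 × 10^-3 mol (1:1 ratio)
mass of NaHCO3 = 3.080 × 10^-3 × 84.01 g/mol = 0.2587 g

0.2587 g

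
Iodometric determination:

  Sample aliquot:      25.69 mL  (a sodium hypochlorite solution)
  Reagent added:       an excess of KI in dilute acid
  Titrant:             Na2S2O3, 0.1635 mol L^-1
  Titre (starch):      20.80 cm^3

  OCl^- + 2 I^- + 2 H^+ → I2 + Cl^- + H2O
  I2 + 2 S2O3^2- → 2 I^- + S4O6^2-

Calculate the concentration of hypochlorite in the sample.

n(S2O3^2-) = 0.02080 × 0.1635 = 3.401 × 10^-3 mol
n(I2) = n(S2O3^2-)/2 = 1.700 × 10^-3 mol
n(OCl^-) in the aliquot = 1.700 × 10^-3 mol (1:1 ratio)
[OCl^-] = 1.700 × 10^-3 / 0.02569 = 0.06619 mol/L

0.06619 mol/L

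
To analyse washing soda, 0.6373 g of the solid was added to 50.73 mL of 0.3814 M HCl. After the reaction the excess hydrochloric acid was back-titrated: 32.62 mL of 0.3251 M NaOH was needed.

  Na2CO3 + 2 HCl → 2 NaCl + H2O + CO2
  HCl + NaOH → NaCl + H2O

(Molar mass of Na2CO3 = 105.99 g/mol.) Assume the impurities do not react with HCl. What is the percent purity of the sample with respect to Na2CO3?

72.71 %

n(HCl) added = 0.05073 × 0.3814 = 0.01935 mol
n(NaOH) used in back-titration = 0.03262 × 0.3251 = 0.01060 mol
n(HCl) left over = 0.01060 mol (1:1 ratio)
n(HCl) consumed by analyte = 0.01935 − 0.01060 = 8.744 × 10^-3 mol
From the 1:2 ratio, n(Na2CO3) = 1/2 × 8.744 × 10^-3 = 4.372 × 10^-3 mol
mass of Na2CO3 = 4.372 × 10^-3 × 105.99 = 0.4634 g
% Na2CO3 = 0.4634 / 0.6373 × 100 = 72.71 %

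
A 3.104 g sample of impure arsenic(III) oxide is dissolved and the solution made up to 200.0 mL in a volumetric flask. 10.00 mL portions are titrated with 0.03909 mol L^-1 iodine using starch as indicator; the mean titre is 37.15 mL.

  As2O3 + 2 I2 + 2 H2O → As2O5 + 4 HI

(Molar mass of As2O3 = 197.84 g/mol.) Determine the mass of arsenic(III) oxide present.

n(I2) per titration = 0.03715 × 0.03909 = 1.452 × 10^-3 mol
From the 1:2 ratio, n(As2O3) in each aliquot = 1/2 × 1.452 × 10^-3 = 7.261 × 10^-4 mol
n(As2O3) in the whole flask = 7.261 × 10^-4 × 200.0/10.00 = 0.01452 mol
mass of As2O3 = 0.01452 × 197.84 = 2.873 g

2.873 g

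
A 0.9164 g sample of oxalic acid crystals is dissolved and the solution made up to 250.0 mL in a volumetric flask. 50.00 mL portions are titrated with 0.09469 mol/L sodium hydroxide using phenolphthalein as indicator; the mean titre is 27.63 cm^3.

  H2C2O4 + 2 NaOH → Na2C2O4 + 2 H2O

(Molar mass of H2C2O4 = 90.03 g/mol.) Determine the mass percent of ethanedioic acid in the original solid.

n(NaOH) per titration = 0.02763 × 0.09469 = 2.616 × 10^-3 mol
From the 1:2 ratio, n(H2C2O4) in each aliquot = 1/2 × 2.616 × 10^-3 = 1.308 × 10^-3 mol
n(H2C2O4) in the whole flask = 1.308 × 10^-3 × 250.0/50.00 = 6.541 × 10^-3 mol
mass of H2C2O4 = 6.541 × 10^-3 × 90.03 = 0.5889 g
% H2C2O4 = 0.5889 / 0.9164 × 100 = 64.26 %

64.26 %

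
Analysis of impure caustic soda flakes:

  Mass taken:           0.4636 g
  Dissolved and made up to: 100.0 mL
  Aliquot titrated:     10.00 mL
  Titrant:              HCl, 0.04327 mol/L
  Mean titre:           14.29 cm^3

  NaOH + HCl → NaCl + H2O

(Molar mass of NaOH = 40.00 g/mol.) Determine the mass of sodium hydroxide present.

0.2473 g

n(HCl) per titration = 0.01429 × 0.04327 = 6.183 × 10^-4 mol
n(NaOH) in each aliquot = 6.183 × 10^-4 mol (1:1 ratio)
n(NaOH) in the whole flask = 6.183 × 10^-4 × 100.0/10.00 = 6.183 × 10^-3 mol
mass of NaOH = 6.183 × 10^-3 × 40.00 = 0.2473 g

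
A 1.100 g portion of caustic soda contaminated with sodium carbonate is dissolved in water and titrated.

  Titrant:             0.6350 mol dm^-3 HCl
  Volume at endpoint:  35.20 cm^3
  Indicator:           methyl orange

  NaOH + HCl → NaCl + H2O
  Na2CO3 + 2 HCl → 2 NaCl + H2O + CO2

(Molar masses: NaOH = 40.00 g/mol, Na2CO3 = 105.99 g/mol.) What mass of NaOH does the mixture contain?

n(HCl) = 0.03520 × 0.6350 = 0.02235 mol
Let x = n(NaOH), y = n(Na2CO3).
Titrant: 1x + 2y = 0.02235;  mass: 40.00x + 105.99y = 1.100
Solving, x = 6.506 × 10^-3 mol, y = 7.923 × 10^-3 mol
mass of NaOH = 6.506 × 10^-3 × 40.00 = 0.2602 g

0.2602 g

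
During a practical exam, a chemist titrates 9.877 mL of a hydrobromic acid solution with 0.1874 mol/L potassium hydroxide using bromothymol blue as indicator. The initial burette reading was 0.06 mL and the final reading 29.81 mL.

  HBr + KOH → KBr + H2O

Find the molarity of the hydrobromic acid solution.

n(KOH) = 0.02975 L × 0.1874 mol/L = 5.575 × 10^-3 mol
n(HBr) = 5.575 × 10^-3 mol (1:1 mole ratio)
[HBr] = 5.575 × 10^-3 mol / 0.009877 L = 0.5645 mol/L

0.5645 mol/L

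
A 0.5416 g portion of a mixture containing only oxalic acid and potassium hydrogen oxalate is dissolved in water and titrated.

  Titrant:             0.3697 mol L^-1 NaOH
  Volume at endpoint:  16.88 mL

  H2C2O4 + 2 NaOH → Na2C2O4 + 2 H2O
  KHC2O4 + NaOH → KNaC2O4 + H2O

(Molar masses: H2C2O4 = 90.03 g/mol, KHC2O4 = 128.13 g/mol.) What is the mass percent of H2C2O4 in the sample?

n(NaOH) = 0.01688 × 0.3697 = 6.241 × 10^-3 mol
Let x = n(H2C2O4), y = n(KHC2O4).
Titrant: 2x + 1y = 6.241 × 10^-3;  mass: 90.03x + 128.13y = 0.5416
Solving, x = 1.552 × 10^-3 mol, y = 3.136 × 10^-3 mol
mass of H2C2O4 = 1.552 × 10^-3 × 90.03 = 0.1397 g
% H2C2O4 = 0.1397 / 0.5416 × 100 = 25.80 %

25.80 %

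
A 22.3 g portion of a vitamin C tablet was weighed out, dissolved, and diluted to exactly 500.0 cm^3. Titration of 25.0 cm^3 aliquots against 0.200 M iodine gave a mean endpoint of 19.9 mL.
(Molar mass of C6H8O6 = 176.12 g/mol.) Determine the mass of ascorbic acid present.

14.0 g

C6H8O6 + I2 → C6H6O6 + 2 HI
n(I2) per titration = 0.0199 × 0.200 = 3.98 × 10^-3 mol
n(C6H8O6) in each aliquot = 3.98 × 10^-3 mol (1:1 ratio)
n(C6H8O6) in the whole flask = 3.98 × 10^-3 × 500.0/25.0 = 0.0796 mol
mass of C6H8O6 = 0.0796 × 176.12 = 14.0 g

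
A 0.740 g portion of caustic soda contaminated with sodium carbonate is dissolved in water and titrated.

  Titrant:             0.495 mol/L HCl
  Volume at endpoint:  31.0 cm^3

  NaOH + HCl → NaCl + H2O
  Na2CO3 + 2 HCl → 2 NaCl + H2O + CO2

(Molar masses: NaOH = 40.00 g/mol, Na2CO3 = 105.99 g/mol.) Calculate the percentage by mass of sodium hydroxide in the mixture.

30.5 %

n(HCl) = 0.0310 × 0.495 = 0.0153 mol
Let x = n(NaOH), y = n(Na2CO3).
Titrant: 1x + 2y = 0.0153;  mass: 40.00x + 105.99y = 0.740
Solving, x = 5.63 × 10^-3 mol, y = 4.86 × 10^-3 mol
mass of NaOH = 5.63 × 10^-3 × 40.00 = 0.225 g
% NaOH = 0.225 / 0.740 × 100 = 30.5 %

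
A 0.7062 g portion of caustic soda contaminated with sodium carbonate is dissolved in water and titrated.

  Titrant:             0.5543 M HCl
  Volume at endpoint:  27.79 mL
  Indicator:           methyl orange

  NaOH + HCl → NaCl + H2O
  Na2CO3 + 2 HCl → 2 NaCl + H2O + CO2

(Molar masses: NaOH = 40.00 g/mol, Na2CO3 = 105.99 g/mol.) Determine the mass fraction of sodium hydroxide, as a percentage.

48.00 %

n(HCl) = 0.02779 × 0.5543 = 0.01540 mol
Let x = n(NaOH), y = n(Na2CO3).
Titrant: 1x + 2y = 0.01540;  mass: 40.00x + 105.99y = 0.7062
Solving, x = 8.475 × 10^-3 mol, y = 3.464 × 10^-3 mol
mass of NaOH = 8.475 × 10^-3 × 40.00 = 0.3390 g
% NaOH = 0.3390 / 0.7062 × 100 = 48.00 %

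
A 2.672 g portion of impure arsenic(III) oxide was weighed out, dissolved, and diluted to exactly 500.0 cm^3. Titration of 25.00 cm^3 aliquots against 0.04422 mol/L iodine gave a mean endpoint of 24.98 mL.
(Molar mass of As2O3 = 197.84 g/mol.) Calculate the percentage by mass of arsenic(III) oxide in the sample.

As2O3 + 2 I2 + 2 H2O → As2O5 + 4 HI
n(I2) per titration = 0.02498 × 0.04422 = 1.105 × 10^-3 mol
From the 1:2 ratio, n(As2O3) in each aliquot = 1/2 × 1.105 × 10^-3 = 5.523 × 10^-4 mol
n(As2O3) in the whole flask = 5.523 × 10^-4 × 500.0/25.00 = 0.01105 mol
mass of As2O3 = 0.01105 × 197.84 = 2.185 g
% As2O3 = 2.185 / 2.672 × 100 = 81.79 %

81.79 %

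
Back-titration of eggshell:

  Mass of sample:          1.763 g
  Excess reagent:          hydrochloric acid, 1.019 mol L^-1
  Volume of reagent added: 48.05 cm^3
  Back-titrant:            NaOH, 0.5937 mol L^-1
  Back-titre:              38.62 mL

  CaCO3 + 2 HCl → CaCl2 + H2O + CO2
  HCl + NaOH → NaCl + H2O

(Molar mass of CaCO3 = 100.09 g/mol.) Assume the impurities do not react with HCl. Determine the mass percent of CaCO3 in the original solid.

73.90 %

n(HCl) added = 0.04805 × 1.019 = 0.04896 mol
n(NaOH) used in back-titration = 0.03862 × 0.5937 = 0.02293 mol
n(HCl) left over = 0.02293 mol (1:1 ratio)
n(HCl) consumed by analyte = 0.04896 − 0.02293 = 0.02603 mol
From the 1:2 ratio, n(CaCO3) = 1/2 × 0.02603 = 0.01302 mol
mass of CaCO3 = 0.01302 × 100.09 = 1.303 g
% CaCO3 = 1.303 / 1.763 × 100 = 73.90 %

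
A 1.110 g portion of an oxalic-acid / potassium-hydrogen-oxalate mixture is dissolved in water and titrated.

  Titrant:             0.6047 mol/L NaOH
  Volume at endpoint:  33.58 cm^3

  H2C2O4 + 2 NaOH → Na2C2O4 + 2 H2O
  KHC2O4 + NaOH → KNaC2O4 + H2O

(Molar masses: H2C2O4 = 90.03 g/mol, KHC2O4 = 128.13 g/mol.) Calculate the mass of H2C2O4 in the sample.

0.8079 g

n(NaOH) = 0.03358 × 0.6047 = 0.02031 mol
Let x = n(H2C2O4), y = n(KHC2O4).
Titrant: 2x + 1y = 0.02031;  mass: 90.03x + 128.13y = 1.110
Solving, x = 8.974 × 10^-3 mol, y = 2.357 × 10^-3 mol
mass of H2C2O4 = 8.974 × 10^-3 × 90.03 = 0.8079 g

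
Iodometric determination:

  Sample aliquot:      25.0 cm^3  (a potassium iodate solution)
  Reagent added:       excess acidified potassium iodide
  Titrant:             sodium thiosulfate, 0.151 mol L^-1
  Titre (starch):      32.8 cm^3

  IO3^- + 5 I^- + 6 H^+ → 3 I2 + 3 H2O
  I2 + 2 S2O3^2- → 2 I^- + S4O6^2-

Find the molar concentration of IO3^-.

n(S2O3^2-) = 0.0328 × 0.151 = 4.95 × 10^-3 mol
n(I2) = n(S2O3^2-)/2 = 2.48 × 10^-3 mol
From the 1:3 ratio, n(IO3^-) in the aliquot = 1/3 × 2.48 × 10^-3 = 8.25 × 10^-4 mol
[IO3^-] = 8.25 × 10^-4 / 0.0250 = 0.0330 mol/L

0.0330 mol/L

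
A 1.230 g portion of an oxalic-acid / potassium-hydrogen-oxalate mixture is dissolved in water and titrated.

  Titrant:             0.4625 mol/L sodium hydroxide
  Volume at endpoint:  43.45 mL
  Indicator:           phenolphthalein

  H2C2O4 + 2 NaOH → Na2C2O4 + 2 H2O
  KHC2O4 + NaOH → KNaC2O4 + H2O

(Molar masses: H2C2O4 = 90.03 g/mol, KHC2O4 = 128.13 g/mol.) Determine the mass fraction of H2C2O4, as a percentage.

n(NaOH) = 0.04345 × 0.4625 = 0.02010 mol
Let x = n(H2C2O4), y = n(KHC2O4).
Titrant: 2x + 1y = 0.02010;  mass: 90.03x + 128.13y = 1.230
Solving, x = 8.090 × 10^-3 mol, y = 3.915 × 10^-3 mol
mass of H2C2O4 = 8.090 × 10^-3 × 90.03 = 0.7284 g
% H2C2O4 = 0.7284 / 1.230 × 100 = 59.22 %

59.22 %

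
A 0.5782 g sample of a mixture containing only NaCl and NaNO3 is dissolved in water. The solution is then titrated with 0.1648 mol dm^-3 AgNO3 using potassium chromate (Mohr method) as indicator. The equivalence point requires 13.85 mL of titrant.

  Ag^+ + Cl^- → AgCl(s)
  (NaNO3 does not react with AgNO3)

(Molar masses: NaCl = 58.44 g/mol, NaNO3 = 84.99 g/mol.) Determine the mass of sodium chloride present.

n(AgNO3) = 0.01385 × 0.1648 = 2.282 × 10^-3 mol
Let x = n(NaCl), y = n(NaNO3).
Titrant: 1x = 2.282 × 10^-3;  mass: 58.44x + 84.99y = 0.5782
Solving, x = 2.282 × 10^-3 mol, y = 5.234 × 10^-3 mol
mass of NaCl = 2.282 × 10^-3 × 58.44 = 0.1334 g

0.1334 g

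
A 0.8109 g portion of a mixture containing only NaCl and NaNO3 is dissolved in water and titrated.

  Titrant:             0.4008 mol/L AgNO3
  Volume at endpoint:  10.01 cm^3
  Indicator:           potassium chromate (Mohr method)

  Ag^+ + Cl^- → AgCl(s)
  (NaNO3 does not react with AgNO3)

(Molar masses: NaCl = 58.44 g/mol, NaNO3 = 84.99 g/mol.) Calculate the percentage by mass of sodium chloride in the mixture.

28.91 %

n(AgNO3) = 0.01001 × 0.4008 = 4.012 × 10^-3 mol
Let x = n(NaCl), y = n(NaNO3).
Titrant: 1x = 4.012 × 10^-3;  mass: 58.44x + 84.99y = 0.8109
Solving, x = 4.012 × 10^-3 mol, y = 6.782 × 10^-3 mol
mass of NaCl = 4.012 × 10^-3 × 58.44 = 0.2345 g
% NaCl = 0.2345 / 0.8109 × 100 = 28.91 %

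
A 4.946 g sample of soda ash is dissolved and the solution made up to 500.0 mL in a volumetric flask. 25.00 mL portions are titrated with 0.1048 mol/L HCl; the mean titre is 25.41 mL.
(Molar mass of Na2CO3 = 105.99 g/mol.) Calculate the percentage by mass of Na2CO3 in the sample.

57.07 %

Na2CO3 + 2 HCl → 2 NaCl + H2O + CO2
n(HCl) per titration = 0.02541 × 0.1048 = 2.663 × 10^-3 mol
From the 1:2 ratio, n(Na2CO3) in each aliquot = 1/2 × 2.663 × 10^-3 = 1.331 × 10^-3 mol
n(Na2CO3) in the whole flask = 1.331 × 10^-3 × 500.0/25.00 = 0.02663 mol
mass of Na2CO3 = 0.02663 × 105.99 = 2.822 g
% Na2CO3 = 2.822 / 4.946 × 100 = 57.07 %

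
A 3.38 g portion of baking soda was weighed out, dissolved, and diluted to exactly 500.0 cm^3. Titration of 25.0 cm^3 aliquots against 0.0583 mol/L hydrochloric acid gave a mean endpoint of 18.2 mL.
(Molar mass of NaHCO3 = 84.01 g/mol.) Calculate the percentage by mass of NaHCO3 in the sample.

NaHCO3 + HCl → NaCl + H2O + CO2
n(HCl) per titration = 0.0182 × 0.0583 = 1.06 × 10^-3 mol
n(NaHCO3) in each aliquot = 1.06 × 10^-3 mol (1:1 ratio)
n(NaHCO3) in the whole flask = 1.06 × 10^-3 × 500.0/25.0 = 0.0212 mol
mass of NaHCO3 = 0.0212 × 84.01 = 1.78 g
% NaHCO3 = 1.78 / 3.38 × 100 = 52.7 %

52.7 %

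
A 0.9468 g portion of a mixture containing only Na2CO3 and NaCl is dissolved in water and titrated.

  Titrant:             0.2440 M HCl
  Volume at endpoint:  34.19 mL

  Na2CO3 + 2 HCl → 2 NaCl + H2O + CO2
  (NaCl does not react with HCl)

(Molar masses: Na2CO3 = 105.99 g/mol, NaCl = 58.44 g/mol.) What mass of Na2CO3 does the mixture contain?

n(HCl) = 0.03419 × 0.2440 = 8.342 × 10^-3 mol
Let x = n(Na2CO3), y = n(NaCl).
Titrant: 2x = 8.342 × 10^-3;  mass: 105.99x + 58.44y = 0.9468
Solving, x = 4.171 × 10^-3 mol, y = 8.636 × 10^-3 mol
mass of Na2CO3 = 4.171 × 10^-3 × 105.99 = 0.4421 g

0.4421 g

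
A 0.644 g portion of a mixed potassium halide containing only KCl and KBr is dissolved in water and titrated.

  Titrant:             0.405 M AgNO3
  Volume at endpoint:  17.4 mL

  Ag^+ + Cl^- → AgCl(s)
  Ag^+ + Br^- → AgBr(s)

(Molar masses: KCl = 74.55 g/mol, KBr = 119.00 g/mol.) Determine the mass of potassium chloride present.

0.326 g

n(AgNO3) = 0.0174 × 0.405 = 7.05 × 10^-3 mol
Let x = n(KCl), y = n(KBr).
Titrant: 1x + 1y = 7.05 × 10^-3;  mass: 74.55x + 119.00y = 0.644
Solving, x = 4.38 × 10^-3 mol, y = 2.67 × 10^-3 mol
mass of KCl = 4.38 × 10^-3 × 74.55 = 0.326 g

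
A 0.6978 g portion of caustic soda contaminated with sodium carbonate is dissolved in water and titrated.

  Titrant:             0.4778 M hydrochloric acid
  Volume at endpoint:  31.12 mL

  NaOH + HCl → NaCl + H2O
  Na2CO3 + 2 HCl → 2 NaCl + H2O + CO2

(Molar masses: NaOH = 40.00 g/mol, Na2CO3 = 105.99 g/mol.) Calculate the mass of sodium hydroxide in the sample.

0.2776 g

n(HCl) = 0.03112 × 0.4778 = 0.01487 mol
Let x = n(NaOH), y = n(Na2CO3).
Titrant: 1x + 2y = 0.01487;  mass: 40.00x + 105.99y = 0.6978
Solving, x = 6.940 × 10^-3 mol, y = 3.964 × 10^-3 mol
mass of NaOH = 6.940 × 10^-3 × 40.00 = 0.2776 g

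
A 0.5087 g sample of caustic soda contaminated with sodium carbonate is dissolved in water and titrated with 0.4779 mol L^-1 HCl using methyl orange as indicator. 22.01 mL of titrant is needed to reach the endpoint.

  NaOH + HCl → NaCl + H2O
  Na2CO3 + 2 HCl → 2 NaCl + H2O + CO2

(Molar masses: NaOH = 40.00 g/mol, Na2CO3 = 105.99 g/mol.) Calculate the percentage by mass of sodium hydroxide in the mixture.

29.49 %

n(HCl) = 0.02201 × 0.4779 = 0.01052 mol
Let x = n(NaOH), y = n(Na2CO3).
Titrant: 1x + 2y = 0.01052;  mass: 40.00x + 105.99y = 0.5087
Solving, x = 3.750 × 10^-3 mol, y = 3.384 × 10^-3 mol
mass of NaOH = 3.750 × 10^-3 × 40.00 = 0.1500 g
% NaOH = 0.1500 / 0.5087 × 100 = 29.49 %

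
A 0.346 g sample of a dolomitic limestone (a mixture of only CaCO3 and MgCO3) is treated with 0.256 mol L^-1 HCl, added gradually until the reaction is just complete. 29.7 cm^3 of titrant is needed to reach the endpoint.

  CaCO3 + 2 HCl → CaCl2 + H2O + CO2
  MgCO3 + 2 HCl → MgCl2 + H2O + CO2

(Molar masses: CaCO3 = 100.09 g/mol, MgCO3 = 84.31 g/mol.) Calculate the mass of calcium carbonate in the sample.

0.162 g

n(HCl) = 0.0297 × 0.256 = 7.60 × 10^-3 mol
Let x = n(CaCO3), y = n(MgCO3).
Titrant: 2x + 2y = 7.60 × 10^-3;  mass: 100.09x + 84.31y = 0.346
Solving, x = 1.62 × 10^-3 mol, y = 2.19 × 10^-3 mol
mass of CaCO3 = 1.62 × 10^-3 × 100.09 = 0.162 g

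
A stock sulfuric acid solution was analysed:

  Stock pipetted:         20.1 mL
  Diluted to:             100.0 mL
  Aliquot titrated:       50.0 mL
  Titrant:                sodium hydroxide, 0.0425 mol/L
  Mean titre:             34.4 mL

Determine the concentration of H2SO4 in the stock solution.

H2SO4 + 2 NaOH → Na2SO4 + 2 H2O
n(NaOH) = 0.0344 × 0.0425 = 1.46 × 10^-3 mol
From the 1:2 ratio, n(H2SO4) in the aliquot = 1/2 × 1.46 × 10^-3 = 7.31 × 10^-4 mol
[H2SO4]_dilute = 7.31 × 10^-4 / 0.0500 = 0.0146 mol/L
Dilution factor = 100.0 / 20.1 = 4.975
[H2SO4]_stock = 0.0146 × 4.975 = 0.0727 mol/L

0.0727 mol/L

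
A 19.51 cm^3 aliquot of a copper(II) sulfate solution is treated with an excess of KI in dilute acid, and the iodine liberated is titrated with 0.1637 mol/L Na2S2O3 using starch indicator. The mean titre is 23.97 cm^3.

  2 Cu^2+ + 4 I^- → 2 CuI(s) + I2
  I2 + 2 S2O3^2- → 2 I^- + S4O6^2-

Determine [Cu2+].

0.2011 mol/L

n(S2O3^2-) = 0.02397 × 0.1637 = 3.924 × 10^-3 mol
n(I2) = n(S2O3^2-)/2 = 1.962 × 10^-3 mol
From the 2:1 ratio, n(Cu2+) in the aliquot = 2/1 × 1.962 × 10^-3 = 3.924 × 10^-3 mol
[Cu2+] = 3.924 × 10^-3 / 0.01951 = 0.2011 mol/L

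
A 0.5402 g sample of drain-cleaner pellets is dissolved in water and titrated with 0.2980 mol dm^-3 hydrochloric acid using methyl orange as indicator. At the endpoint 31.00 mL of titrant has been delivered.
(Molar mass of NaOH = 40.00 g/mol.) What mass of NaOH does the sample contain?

NaOH + HCl → NaCl + H2O
n(HCl) = 0.03100 L × 0.2980 mol/L = 9.238 × 10^-3 mol
n(NaOH) = 9.238 × 10^-3 mol (1:1 ratio)
mass of NaOH = 9.238 × 10^-3 × 40.00 g/mol = 0.3695 g

0.3695 g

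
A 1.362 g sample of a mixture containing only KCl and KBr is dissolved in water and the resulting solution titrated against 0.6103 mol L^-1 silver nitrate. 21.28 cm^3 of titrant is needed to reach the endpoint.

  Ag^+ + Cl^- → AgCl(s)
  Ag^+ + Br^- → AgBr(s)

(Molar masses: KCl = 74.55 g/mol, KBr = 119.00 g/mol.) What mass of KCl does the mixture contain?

n(AgNO3) = 0.02128 × 0.6103 = 0.01299 mol
Let x = n(KCl), y = n(KBr).
Titrant: 1x + 1y = 0.01299;  mass: 74.55x + 119.00y = 1.362
Solving, x = 4.128 × 10^-3 mol, y = 8.860 × 10^-3 mol
mass of KCl = 4.128 × 10^-3 × 74.55 = 0.3077 g

0.3077 g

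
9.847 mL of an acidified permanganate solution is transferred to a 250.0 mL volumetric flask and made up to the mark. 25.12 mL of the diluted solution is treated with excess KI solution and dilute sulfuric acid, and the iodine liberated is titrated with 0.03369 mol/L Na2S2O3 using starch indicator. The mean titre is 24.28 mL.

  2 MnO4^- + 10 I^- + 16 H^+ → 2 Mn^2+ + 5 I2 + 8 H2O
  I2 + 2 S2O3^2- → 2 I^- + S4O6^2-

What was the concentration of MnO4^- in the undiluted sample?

0.1653 mol/L

n(S2O3^2-) = 0.02428 × 0.03369 = 8.180 × 10^-4 mol
n(I2) = n(S2O3^2-)/2 = 4.090 × 10^-4 mol
From the 2:5 ratio, n(MnO4^-) in the aliquot = 2/5 × 4.090 × 10^-4 = 1.636 × 10^-4 mol
[MnO4^-]_dilute = 1.636 × 10^-4 / 0.02512 = 0.006513 mol/L
[MnO4^-]_original = 0.006513 × 250.0/9.847 = 0.1653 mol/L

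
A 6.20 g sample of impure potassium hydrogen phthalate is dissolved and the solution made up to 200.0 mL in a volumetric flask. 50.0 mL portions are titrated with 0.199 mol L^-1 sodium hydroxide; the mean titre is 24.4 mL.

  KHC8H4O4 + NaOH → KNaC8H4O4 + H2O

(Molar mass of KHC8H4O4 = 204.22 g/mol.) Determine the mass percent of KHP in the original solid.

64.0 %

n(NaOH) per titration = 0.0244 × 0.199 = 4.86 × 10^-3 mol
n(KHC8H4O4) in each aliquot = 4.86 × 10^-3 mol (1:1 ratio)
n(KHC8H4O4) in the whole flask = 4.86 × 10^-3 × 200.0/50.0 = 0.0194 mol
mass of KHC8H4O4 = 0.0194 × 204.22 = 3.97 g
% KHC8H4O4 = 3.97 / 6.20 × 100 = 64.0 %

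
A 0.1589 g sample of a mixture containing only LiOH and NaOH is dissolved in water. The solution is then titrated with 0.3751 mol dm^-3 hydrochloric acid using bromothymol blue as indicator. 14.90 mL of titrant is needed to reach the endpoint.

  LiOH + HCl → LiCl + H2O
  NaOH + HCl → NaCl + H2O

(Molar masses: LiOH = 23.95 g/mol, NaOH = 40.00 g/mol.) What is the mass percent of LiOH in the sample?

n(HCl) = 0.01490 × 0.3751 = 5.589 × 10^-3 mol
Let x = n(LiOH), y = n(NaOH).
Titrant: 1x + 1y = 5.589 × 10^-3;  mass: 23.95x + 40.00y = 0.1589
Solving, x = 4.029 × 10^-3 mol, y = 1.560 × 10^-3 mol
mass of LiOH = 4.029 × 10^-3 × 23.95 = 0.09649 g
% LiOH = 0.09649 / 0.1589 × 100 = 60.72 %

60.72 %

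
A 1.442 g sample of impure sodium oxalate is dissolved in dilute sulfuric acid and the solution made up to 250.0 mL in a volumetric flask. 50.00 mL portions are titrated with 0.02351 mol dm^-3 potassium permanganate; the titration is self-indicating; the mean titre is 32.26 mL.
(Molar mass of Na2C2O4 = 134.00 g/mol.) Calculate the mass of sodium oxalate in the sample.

2 MnO4^- + 5 C2O4^2- + 16 H^+ → 2 Mn^2+ + 10 CO2 + 8 H2O
n(KMnO4) per titration = 0.03226 × 0.02351 = 7.584 × 10^-4 mol
From the 5:2 ratio, n(Na2C2O4) in each aliquot = 5/2 × 7.584 × 10^-4 = 1.896 × 10^-3 mol
n(Na2C2O4) in the whole flask = 1.896 × 10^-3 × 250.0/50.00 = 9.480 × 10^-3 mol
mass of Na2C2O4 = 9.480 × 10^-3 × 134.00 = 1.270 g

1.270 g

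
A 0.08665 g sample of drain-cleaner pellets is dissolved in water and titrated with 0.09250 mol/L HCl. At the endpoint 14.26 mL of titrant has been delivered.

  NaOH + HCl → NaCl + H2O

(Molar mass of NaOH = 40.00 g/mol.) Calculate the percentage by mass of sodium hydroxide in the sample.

60.89 %

n(HCl) = 0.01426 L × 0.09250 mol/L = 1.319 × 10^-3 mol
n(NaOH) = 1.319 × 10^-3 mol (1:1 ratio)
mass of NaOH = 1.319 × 10^-3 × 40.00 g/mol = 0.05276 g
% NaOH = 0.05276 / 0.08665 × 100 = 60.89 %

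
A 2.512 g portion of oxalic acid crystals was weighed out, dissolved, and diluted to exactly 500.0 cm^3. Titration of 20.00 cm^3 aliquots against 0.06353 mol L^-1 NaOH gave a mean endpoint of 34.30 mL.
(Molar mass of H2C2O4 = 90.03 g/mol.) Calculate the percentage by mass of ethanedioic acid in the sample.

H2C2O4 + 2 NaOH → Na2C2O4 + 2 H2O
n(NaOH) per titration = 0.03430 × 0.06353 = 2.179 × 10^-3 mol
From the 1:2 ratio, n(H2C2O4) in each aliquot = 1/2 × 2.179 × 10^-3 = 1.090 × 10^-3 mol
n(H2C2O4) in the whole flask = 1.090 × 10^-3 × 500.0/20.00 = 0.02724 mol
mass of H2C2O4 = 0.02724 × 90.03 = 2.452 g
% H2C2O4 = 2.452 / 2.512 × 100 = 97.62 %

97.62 %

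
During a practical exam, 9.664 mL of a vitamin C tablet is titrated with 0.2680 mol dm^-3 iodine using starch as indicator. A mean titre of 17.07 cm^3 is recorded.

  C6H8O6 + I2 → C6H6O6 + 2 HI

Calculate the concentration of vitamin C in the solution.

n(I2) = 0.01707 L × 0.2680 mol/L = 4.575 × 10^-3 mol
n(C6H8O6) = 4.575 × 10^-3 mol (1:1 mole ratio)
[C6H8O6] = 4.575 × 10^-3 mol / 0.009664 L = 0.4734 mol/L

0.4734 mol/L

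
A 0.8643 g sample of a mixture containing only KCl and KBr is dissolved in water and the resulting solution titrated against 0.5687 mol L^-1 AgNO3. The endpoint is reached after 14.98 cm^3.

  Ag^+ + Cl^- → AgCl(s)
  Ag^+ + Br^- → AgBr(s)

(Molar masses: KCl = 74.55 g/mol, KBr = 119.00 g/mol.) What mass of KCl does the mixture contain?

n(AgNO3) = 0.01498 × 0.5687 = 8.519 × 10^-3 mol
Let x = n(KCl), y = n(KBr).
Titrant: 1x + 1y = 8.519 × 10^-3;  mass: 74.55x + 119.00y = 0.8643
Solving, x = 3.363 × 10^-3 mol, y = 5.156 × 10^-3 mol
mass of KCl = 3.363 × 10^-3 × 74.55 = 0.2507 g

0.2507 g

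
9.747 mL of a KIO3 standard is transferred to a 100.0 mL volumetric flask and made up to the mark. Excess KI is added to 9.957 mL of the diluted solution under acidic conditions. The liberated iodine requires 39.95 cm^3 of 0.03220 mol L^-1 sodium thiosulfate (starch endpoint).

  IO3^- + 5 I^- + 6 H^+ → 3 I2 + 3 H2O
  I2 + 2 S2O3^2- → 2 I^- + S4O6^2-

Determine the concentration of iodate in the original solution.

0.2209 mol/L

n(S2O3^2-) = 0.03995 × 0.03220 = 1.286 × 10^-3 mol
n(I2) = n(S2O3^2-)/2 = 6.432 × 10^-4 mol
From the 1:3 ratio, n(IO3^-) in the aliquot = 1/3 × 6.432 × 10^-4 = 2.144 × 10^-4 mol
[IO3^-]_dilute = 2.144 × 10^-4 / 0.009957 = 0.02153 mol/L
[IO3^-]_original = 0.02153 × 100.0/9.747 = 0.2209 mol/L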